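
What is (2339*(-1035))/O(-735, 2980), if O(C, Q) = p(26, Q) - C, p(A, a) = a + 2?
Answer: -268985/413 ≈ -651.29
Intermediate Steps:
p(A, a) = 2 + a
O(C, Q) = 2 + Q - C (O(C, Q) = (2 + Q) - C = 2 + Q - C)
(2339*(-1035))/O(-735, 2980) = (2339*(-1035))/(2 + 2980 - 1*(-735)) = -2420865/(2 + 2980 + 735) = -2420865/3717 = -2420865*1/3717 = -268985/413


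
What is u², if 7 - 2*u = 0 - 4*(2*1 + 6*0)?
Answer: 225/4 ≈ 56.250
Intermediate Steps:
u = 15/2 (u = 7/2 - (0 - 4*(2*1 + 6*0))/2 = 7/2 - (0 - 4*(2 + 0))/2 = 7/2 - (0 - 4*2)/2 = 7/2 - (0 - 8)/2 = 7/2 - ½*(-8) = 7/2 + 4 = 15/2 ≈ 7.5000)
u² = (15/2)² = 225/4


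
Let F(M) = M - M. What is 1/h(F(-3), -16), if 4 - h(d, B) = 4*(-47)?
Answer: 1/192 ≈ 0.0052083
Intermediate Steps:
F(M) = 0
h(d, B) = 192 (h(d, B) = 4 - 4*(-47) = 4 - 1*(-188) = 4 + 188 = 192)
1/h(F(-3), -16) = 1/192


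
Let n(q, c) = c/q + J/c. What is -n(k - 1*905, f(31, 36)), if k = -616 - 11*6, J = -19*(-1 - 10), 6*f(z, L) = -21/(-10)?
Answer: -132673151/222180 ≈ -597.14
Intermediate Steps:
f(z, L) = 7/20 (f(z, L) = (-21/(-10))/6 = (-21*(-⅒))/6 = (⅙)*(21/10) = 7/20)
J = 209 (J = -19*(-11) = 209)
k = -682 (k = -616 - 66 = -682)
n(q, c) = 209/c + c/q (n(q, c) = c/q + 209/c = 209/c + c/q)
-n(k - 1*905, f(31, 36)) = -(209/(7/20) + 7/(20*(-682 - 1*905))) = -(209*(20/7) + 7/(20*(-682 - 905))) = -(4180/7 + (7/20)/(-1587)) = -(4180/7 + (7/20)*(-1/1587)) = -(4180/7 - 7/31740) = -1*132673151/222180 = -132673151/222180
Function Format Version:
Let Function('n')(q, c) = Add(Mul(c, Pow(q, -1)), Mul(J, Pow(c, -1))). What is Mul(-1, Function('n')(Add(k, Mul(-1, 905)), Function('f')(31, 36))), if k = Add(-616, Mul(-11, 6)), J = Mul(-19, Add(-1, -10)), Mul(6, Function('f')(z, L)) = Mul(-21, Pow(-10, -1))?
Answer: Rational(-132673151, 222180) ≈ -597.14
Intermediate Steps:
Function('f')(z, L) = Rational(7, 20) (Function('f')(z, L) = Mul(Rational(1, 6), Mul(-21, Pow(-10, -1))) = Mul(Rational(1, 6), Mul(-21, Rational(-1, 10))) = Mul(Rational(1, 6), Rational(21, 10)) = Rational(7, 20))
J = 209 (J = Mul(-19, -11) = 209)
k = -682 (k = Add(-616, -66) = -682)
Function('n')(q, c) = Add(Mul(209, Pow(c, -1)), Mul(c, Pow(q, -1))) (Function('n')(q, c) = Add(Mul(c, Pow(q, -1)), Mul(209, Pow(c, -1))) = Add(Mul(209, Pow(c, -1)), Mul(c, Pow(q, -1))))
Mul(-1, Function('n')(Add(k, Mul(-1, 905)), Function('f')(31, 36))) = Mul(-1, Add(Mul(209, Pow(Rational(7, 20), -1)), Mul(Rational(7, 20), Pow(Add(-682, Mul(-1, 905)), -1)))) = Mul(-1, Add(Mul(209, Rational(20, 7)), Mul(Rational(7, 20), Pow(Add(-682, -905), -1)))) = Mul(-1, Add(Rational(4180, 7), Mul(Rational(7, 20), Pow(-1587, -1)))) = Mul(-1, Add(Rational(4180, 7), Mul(Rational(7, 20), Rational(-1, 1587)))) = Mul(-1, Add(Rational(4180, 7), Rational(-7, 31740))) = Mul(-1, Rational(132673151, 222180)) = Rational(-132673151, 222180)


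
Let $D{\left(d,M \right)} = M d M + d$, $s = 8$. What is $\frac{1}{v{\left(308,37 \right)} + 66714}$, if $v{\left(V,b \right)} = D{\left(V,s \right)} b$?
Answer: $\frac{1}{807454} \approx 1.2385 \cdot 10^{-6}$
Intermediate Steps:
$D{\left(d,M \right)} = d + d M^{2}$ ($D{\left(d,M \right)} = d M^{2} + d = d + d M^{2}$)
$v{\left(V,b \right)} = 65 V b$ ($v{\left(V,b \right)} = V \left(1 + 8^{2}\right) b = V \left(1 + 64\right) b = V 65 b = 65 V b$)
$\frac{1}{v{\left(308,37 \right)} + 66714} = \frac{1}{65 \cdot 308 \cdot 37 + 66714} = \frac{1}{740740 + 66714} = \frac{1}{807454}$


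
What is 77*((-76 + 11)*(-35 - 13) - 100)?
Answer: 232540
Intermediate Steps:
77*((-76 + 11)*(-35 - 13) - 100) = 77*(-65*(-48) - 100) = 77*(3120 - 100) = 77*3020 = 232540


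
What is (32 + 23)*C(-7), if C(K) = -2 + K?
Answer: -495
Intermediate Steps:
(32 + 23)*C(-7) = (32 + 23)*(-2 - 7) = 55*(-9) = -495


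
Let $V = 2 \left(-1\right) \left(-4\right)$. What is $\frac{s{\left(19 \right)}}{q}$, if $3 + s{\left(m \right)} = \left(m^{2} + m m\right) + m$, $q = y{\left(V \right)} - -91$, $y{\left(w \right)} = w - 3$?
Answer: $\frac{123}{16} \approx 7.6875$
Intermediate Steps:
$V = 8$ ($V = \left(-2\right) \left(-4\right) = 8$)
$y{\left(w \right)} = -3 + w$ ($y{\left(w \right)} = w - 3 = -3 + w$)
$q = 96$ ($q = \left(-3 + 8\right) - -91 = 5 + 91 = 96$)
$s{\left(m \right)} = -3 + m + 2 m^{2}$ ($s{\left(m \right)} = -3 + \left(\left(m^{2} + m m\right) + m\right) = -3 + \left(\left(m^{2} + m^{2}\right) + m\right) = -3 + \left(2 m^{2} + m\right) = -3 + \left(m + 2 m^{2}\right) = -3 + m + 2 m^{2}$)
$\frac{s{\left(19 \right)}}{q} = \frac{-3 + 19 + 2 \cdot 19^{2}}{96} = \left(-3 + 19 + 2 \cdot 361\right) \frac{1}{96} = \left(-3 + 19 + 722\right) \frac{1}{96} = 738 \cdot \frac{1}{96} = \frac{123}{16}$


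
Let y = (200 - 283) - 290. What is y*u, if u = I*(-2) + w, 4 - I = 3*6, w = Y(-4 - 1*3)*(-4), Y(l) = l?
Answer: -20888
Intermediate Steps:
w = 28 (w = (-4 - 1*3)*(-4) = (-4 - 3)*(-4) = -7*(-4) = 28)
I = -14 (I = 4 - 3*6 = 4 - 1*18 = 4 - 18 = -14)
u = 56 (u = -14*(-2) + 28 = 28 + 28 = 56)
y = -373 (y = -83 - 290 = -373)
y*u = -373*56 = -20888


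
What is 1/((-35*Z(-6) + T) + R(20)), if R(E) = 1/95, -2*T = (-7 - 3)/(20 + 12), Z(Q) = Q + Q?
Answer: 3040/1277307 ≈ 0.0023800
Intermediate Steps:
Z(Q) = 2*Q
T = 5/32 (T = -(-7 - 3)/(2*(20 + 12)) = -(-5)/32 = -½*(-5/16) = 5/32 ≈ 0.15625)
R(E) = 1/95
1/((-35*Z(-6) + T) + R(20)) = 1/((-70*(-6) + 5/32) + 1/95) = 1/((-35*(-12) + 5/32) + 1/95) = 1/((420 + 5/32) + 1/95) = 1/(13445/32 + 1/95) = 1/(1277307/3040) = 3040/1277307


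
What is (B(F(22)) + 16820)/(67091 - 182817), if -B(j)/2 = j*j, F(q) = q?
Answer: -7926/57863 ≈ -0.13698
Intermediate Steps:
B(j) = -2*j**2 (B(j) = -2*j*j = -2*j**2)
(B(F(22)) + 16820)/(67091 - 182817) = (-2*22**2 + 16820)/(67091 - 182817) = (-2*484 + 16820)/(-115726) = (-968 + 16820)*(-1/115726) = 15852*(-1/115726) = -7926/57863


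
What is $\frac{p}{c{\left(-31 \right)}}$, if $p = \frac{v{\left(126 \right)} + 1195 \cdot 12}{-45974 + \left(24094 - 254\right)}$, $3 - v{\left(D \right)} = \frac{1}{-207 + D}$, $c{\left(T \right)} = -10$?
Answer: $\frac{290446}{4482135} \approx 0.064801$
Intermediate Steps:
$v{\left(D \right)} = 3 - \frac{1}{-207 + D}$
$p = - \frac{580892}{896427}$ ($p = \frac{\frac{-622 + 3 \cdot 126}{-207 + 126} + 1195 \cdot 12}{-45974 + \left(24094 - 254\right)} = \frac{\frac{-622 + 378}{-81} + 14340}{-45974 + 23840} = \frac{\left(- \frac{1}{81}\right) \left(-244\right) + 14340}{-22134} = \left(\frac{244}{81} + 14340\right) \left(- \frac{1}{22134}\right) = \frac{1161784}{81} \left(- \frac{1}{22134}\right) = - \frac{580892}{896427} \approx -0.64801$)
$\frac{p}{c{\left(-31 \right)}} = - \frac{580892}{896427 \left(-10\right)} = \left(- \frac{580892}{896427}\right) \left(- \frac{1}{10}\right) = \frac{290446}{4482135}$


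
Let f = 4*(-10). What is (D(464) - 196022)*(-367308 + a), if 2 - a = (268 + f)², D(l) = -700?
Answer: 82483567380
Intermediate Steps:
f = -40
a = -51982 (a = 2 - (268 - 40)² = 2 - 1*228² = 2 - 1*51984 = 2 - 51984 = -51982)
(D(464) - 196022)*(-367308 + a) = (-700 - 196022)*(-367308 - 51982) = -196722*(-419290) = 82483567380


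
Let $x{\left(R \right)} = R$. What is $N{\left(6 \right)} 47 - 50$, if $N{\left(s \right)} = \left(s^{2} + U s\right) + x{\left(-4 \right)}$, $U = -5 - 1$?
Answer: $-238$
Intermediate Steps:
$U = -6$
$N{\left(s \right)} = -4 + s^{2} - 6 s$ ($N{\left(s \right)} = \left(s^{2} - 6 s\right) - 4 = -4 + s^{2} - 6 s$)
$N{\left(6 \right)} 47 - 50 = \left(-4 + 6^{2} - 36\right) 47 - 50 = \left(-4 + 36 - 36\right) 47 - 50 = \left(-4\right) 47 - 50 = -188 - 50 = -238$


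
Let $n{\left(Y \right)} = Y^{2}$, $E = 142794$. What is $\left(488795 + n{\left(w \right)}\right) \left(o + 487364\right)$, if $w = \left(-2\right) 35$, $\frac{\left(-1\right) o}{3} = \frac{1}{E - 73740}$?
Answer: $\frac{5538341874105945}{23018} \approx 2.4061 \cdot 10^{11}$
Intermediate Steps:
$o = - \frac{1}{23018}$ ($o = - \frac{3}{142794 - 73740} = - \frac{3}{69054} = \left(-3\right) \frac{1}{69054} = - \frac{1}{23018} \approx -4.3444 \cdot 10^{-5}$)
$w = -70$
$\left(488795 + n{\left(w \right)}\right) \left(o + 487364\right) = \left(488795 + \left(-70\right)^{2}\right) \left(- \frac{1}{23018} + 487364\right) = \left(488795 + 4900\right) \frac{11218144551}{23018} = 493695 \cdot \frac{11218144551}{23018} = \frac{5538341874105945}{23018}$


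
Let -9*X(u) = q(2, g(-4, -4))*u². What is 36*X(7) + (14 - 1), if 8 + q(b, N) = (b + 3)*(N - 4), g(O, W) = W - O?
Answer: 5501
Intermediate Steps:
q(b, N) = -8 + (-4 + N)*(3 + b) (q(b, N) = -8 + (b + 3)*(N - 4) = -8 + (3 + b)*(-4 + N) = -8 + (-4 + N)*(3 + b))
X(u) = 28*u²/9 (X(u) = -(-20 - 4*2 + 3*(-4 - 1*(-4)) + (-4 - 1*(-4))*2)*u²/9 = -(-20 - 8 + 3*(-4 + 4) + (-4 + 4)*2)*u²/9 = -(-20 - 8 + 3*0 + 0*2)*u²/9 = -(-20 - 8 + 0 + 0)*u²/9 = -(-28)*u²/9 = 28*u²/9)
36*X(7) + (14 - 1) = 36*((28/9)*7²) + (14 - 1) = 36*((28/9)*49) + 13 = 36*(1372/9) + 13 = 5488 + 13 = 5501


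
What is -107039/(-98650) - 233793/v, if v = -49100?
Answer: 566385887/96874300 ≈ 5.8466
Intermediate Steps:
-107039/(-98650) - 233793/v = -107039/(-98650) - 233793/(-49100) = -107039*(-1/98650) - 233793*(-1/49100) = 107039/98650 + 233793/49100 = 566385887/96874300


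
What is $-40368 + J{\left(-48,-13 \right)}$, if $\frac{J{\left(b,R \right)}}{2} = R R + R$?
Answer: $-40056$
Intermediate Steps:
$J{\left(b,R \right)} = 2 R + 2 R^{2}$ ($J{\left(b,R \right)} = 2 \left(R R + R\right) = 2 \left(R^{2} + R\right) = 2 \left(R + R^{2}\right) = 2 R + 2 R^{2}$)
$-40368 + J{\left(-48,-13 \right)} = -40368 + 2 \left(-13\right) \left(1 - 13\right) = -40368 + 2 \left(-13\right) \left(-12\right) = -40368 + 312 = -40056$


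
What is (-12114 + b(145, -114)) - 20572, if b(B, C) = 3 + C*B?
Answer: -49213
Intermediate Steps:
b(B, C) = 3 + B*C
(-12114 + b(145, -114)) - 20572 = (-12114 + (3 + 145*(-114))) - 20572 = (-12114 + (3 - 16530)) - 20572 = (-12114 - 16527) - 20572 = -28641 - 20572 = -49213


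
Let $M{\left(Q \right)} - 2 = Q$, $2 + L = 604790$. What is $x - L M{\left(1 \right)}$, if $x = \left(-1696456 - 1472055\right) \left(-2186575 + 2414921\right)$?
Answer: $-723518627170$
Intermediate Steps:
$L = 604788$ ($L = -2 + 604790 = 604788$)
$M{\left(Q \right)} = 2 + Q$
$x = -723516812806$ ($x = \left(-3168511\right) 228346 = -723516812806$)
$x - L M{\left(1 \right)} = -723516812806 - 604788 \left(2 + 1\right) = -723516812806 - 604788 \cdot 3 = -723516812806 - 1814364 = -723518627170$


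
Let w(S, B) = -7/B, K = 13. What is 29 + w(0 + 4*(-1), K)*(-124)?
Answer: 1245/13 ≈ 95.769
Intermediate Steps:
29 + w(0 + 4*(-1), K)*(-124) = 29 - 7/13*(-124) = 29 + 868/13 = 1245/13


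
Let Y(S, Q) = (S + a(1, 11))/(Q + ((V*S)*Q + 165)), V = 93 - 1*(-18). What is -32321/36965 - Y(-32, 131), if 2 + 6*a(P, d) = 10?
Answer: -11273186797/12891987330 ≈ -0.87443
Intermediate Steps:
a(P, d) = 4/3 (a(P, d) = -⅓ + (⅙)*10 = -⅓ + 5/3 = 4/3)
V = 111 (V = 93 + 18 = 111)
Y(S, Q) = (4/3 + S)/(165 + Q + 111*Q*S) (Y(S, Q) = (S + 4/3)/(Q + ((111*S)*Q + 165)) = (4/3 + S)/(Q + (111*Q*S + 165)) = (4/3 + S)/(Q + (165 + 111*Q*S)) = (4/3 + S)/(165 + Q + 111*Q*S))
-32321/36965 - Y(-32, 131) = -32321/36965 - (4/3 - 32)/(165 + 131 + 111*131*(-32)) = -32321*1/36965 - (-92)/((165 + 131 - 465312)*3) = -32321/36965 - (-92)/((-465016)*3) = -32321/36965 - (-1)*(-92)/(465016*3) = -32321/36965 - 1*23/348762 = -32321/36965 - 23/348762 = -11273186797/12891987330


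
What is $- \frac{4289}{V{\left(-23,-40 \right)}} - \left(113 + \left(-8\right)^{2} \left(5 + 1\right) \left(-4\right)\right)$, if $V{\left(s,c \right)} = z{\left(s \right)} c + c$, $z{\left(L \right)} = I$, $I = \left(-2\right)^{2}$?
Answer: $\frac{288889}{200} \approx 1444.4$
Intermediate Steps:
$I = 4$
$z{\left(L \right)} = 4$
$V{\left(s,c \right)} = 5 c$ ($V{\left(s,c \right)} = 4 c + c = 5 c$)
$- \frac{4289}{V{\left(-23,-40 \right)}} - \left(113 + \left(-8\right)^{2} \left(5 + 1\right) \left(-4\right)\right) = - \frac{4289}{5 \left(-40\right)} - \left(113 + \left(-8\right)^{2} \left(5 + 1\right) \left(-4\right)\right) = - \frac{4289}{-200} - \left(113 + 64 \cdot 6 \left(-4\right)\right) = \left(-4289\right) \left(- \frac{1}{200}\right) - \left(113 + 64 \left(-24\right)\right) = \frac{4289}{200} - \left(113 - 1536\right) = \frac{4289}{200} - -1423 = \frac{4289}{200} + 1423 = \frac{288889}{200}$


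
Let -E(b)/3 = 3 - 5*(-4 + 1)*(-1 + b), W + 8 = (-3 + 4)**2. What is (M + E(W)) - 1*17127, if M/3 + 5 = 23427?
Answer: 53490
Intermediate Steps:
M = 70266 (M = -15 + 3*23427 = -15 + 70281 = 70266)
W = -7 (W = -8 + (-3 + 4)**2 = -8 + 1**2 = -8 + 1 = -7)
E(b) = 36 - 45*b (E(b) = -3*(3 - 5*(-4 + 1)*(-1 + b)) = -3*(3 - (-15)*(-1 + b)) = -3*(3 - 5*(3 - 3*b)) = -3*(3 + (-15 + 15*b)) = -3*(-12 + 15*b) = 36 - 45*b)
(M + E(W)) - 1*17127 = (70266 + (36 - 45*(-7))) - 1*17127 = (70266 + (36 + 315)) - 17127 = (70266 + 351) - 17127 = 70617 - 17127 = 53490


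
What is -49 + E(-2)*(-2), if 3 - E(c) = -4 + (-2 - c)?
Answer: -63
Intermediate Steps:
E(c) = 9 + c (E(c) = 3 - (-4 + (-2 - c)) = 3 - (-6 - c) = 3 + (6 + c) = 9 + c)
-49 + E(-2)*(-2) = -49 + (9 - 2)*(-2) = -49 + 7*(-2) = -49 - 14 = -63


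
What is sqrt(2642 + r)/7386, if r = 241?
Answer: 31*sqrt(3)/7386 ≈ 0.0072696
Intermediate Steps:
sqrt(2642 + r)/7386 = sqrt(2642 + 241)/7386 = sqrt(2883)*(1/7386) = (31*sqrt(3))*(1/7386) = 31*sqrt(3)/7386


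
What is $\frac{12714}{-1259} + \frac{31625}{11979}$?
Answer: $- \frac{10225921}{1371051} \approx -7.4585$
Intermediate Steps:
$\frac{12714}{-1259} + \frac{31625}{11979} = 12714 \left(- \frac{1}{1259}\right) + 31625 \cdot \frac{1}{11979} = - \frac{12714}{1259} + \frac{2875}{1089} = - \frac{10225921}{1371051}$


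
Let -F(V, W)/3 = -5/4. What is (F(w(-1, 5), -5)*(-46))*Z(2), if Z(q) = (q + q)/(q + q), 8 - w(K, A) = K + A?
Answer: -345/2 ≈ -172.50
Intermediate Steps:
w(K, A) = 8 - A - K (w(K, A) = 8 - (K + A) = 8 - (A + K) = 8 + (-A - K) = 8 - A - K)
F(V, W) = 15/4 (F(V, W) = -(-15)/4 = -3*(-5/4) = 15/4)
Z(q) = 1 (Z(q) = (2*q)/((2*q)) = (2*q)*(1/(2*q)) = 1)
(F(w(-1, 5), -5)*(-46))*Z(2) = ((15/4)*(-46))*1 = -345/2*1 = -345/2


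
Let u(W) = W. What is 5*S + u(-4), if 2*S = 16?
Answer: 36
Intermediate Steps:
S = 8 (S = (½)*16 = 8)
5*S + u(-4) = 5*8 - 4 = 40 - 4 = 36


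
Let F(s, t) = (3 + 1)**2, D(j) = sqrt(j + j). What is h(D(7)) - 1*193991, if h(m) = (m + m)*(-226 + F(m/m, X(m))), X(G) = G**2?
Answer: -193991 - 420*sqrt(14) ≈ -1.9556e+5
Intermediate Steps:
D(j) = sqrt(2)*sqrt(j) (D(j) = sqrt(2*j) = sqrt(2)*sqrt(j))
F(s, t) = 16 (F(s, t) = 4**2 = 16)
h(m) = -420*m (h(m) = (m + m)*(-226 + 16) = (2*m)*(-210) = -420*m)
h(D(7)) - 1*193991 = -420*sqrt(2)*sqrt(7) - 1*193991 = -420*sqrt(14) - 193991 = -193991 - 420*sqrt(14)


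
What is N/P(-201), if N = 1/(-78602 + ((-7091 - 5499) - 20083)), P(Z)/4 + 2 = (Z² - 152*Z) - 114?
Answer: -1/31529548700 ≈ -3.1716e-11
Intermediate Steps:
P(Z) = -464 - 608*Z + 4*Z² (P(Z) = -8 + 4*((Z² - 152*Z) - 114) = -8 + 4*(-114 + Z² - 152*Z) = -8 + (-456 - 608*Z + 4*Z²) = -464 - 608*Z + 4*Z²)
N = -1/111275 (N = 1/(-78602 + (-12590 - 20083)) = 1/(-78602 - 32673) = 1/(-111275) = -1/111275 ≈ -8.9867e-6)
N/P(-201) = -1/(111275*(-464 - 608*(-201) + 4*(-201)²)) = -1/(111275*(-464 + 122208 + 4*40401)) = -1/(111275*(-464 + 122208 + 161604)) = -1/111275/283348 = -1/111275*1/283348 = -1/31529548700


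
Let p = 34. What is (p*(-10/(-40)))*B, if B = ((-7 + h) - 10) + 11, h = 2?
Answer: -34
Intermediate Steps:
B = -4 (B = ((-7 + 2) - 10) + 11 = (-5 - 10) + 11 = -15 + 11 = -4)
(p*(-10/(-40)))*B = (34*(-10/(-40)))*(-4) = (34*(-10*(-1/40)))*(-4) = (34*(¼))*(-4) = (17/2)*(-4) = -34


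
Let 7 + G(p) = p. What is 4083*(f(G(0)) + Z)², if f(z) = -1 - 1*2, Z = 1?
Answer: 16332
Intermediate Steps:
G(p) = -7 + p
f(z) = -3 (f(z) = -1 - 2 = -3)
4083*(f(G(0)) + Z)² = 4083*(-3 + 1)² = 4083*(-2)² = 4083*4 = 16332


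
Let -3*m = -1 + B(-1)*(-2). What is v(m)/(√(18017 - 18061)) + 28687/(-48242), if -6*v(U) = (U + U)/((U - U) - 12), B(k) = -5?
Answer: -28687/48242 + I*√11/264 ≈ -0.59465 + 0.012563*I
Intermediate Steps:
m = -3 (m = -(-1 - 5*(-2))/3 = -(-1 + 10)/3 = -⅓*9 = -3)
v(U) = U/36 (v(U) = -(U + U)/(6*((U - U) - 12)) = -2*U/(6*(0 - 12)) = -2*U/(6*(-12)) = -2*U*(-1)/(6*12) = -(-1)*U/36 = U/36)
v(m)/(√(18017 - 18061)) + 28687/(-48242) = ((1/36)*(-3))/(√(18017 - 18061)) + 28687/(-48242) = -(-I*√11/22)/12 + 28687*(-1/48242) = -(-I*√11/22)/12 - 28687/48242 = -(-1)*I*√11/264 - 28687/48242 = I*√11/264 - 28687/48242 = -28687/48242 + I*√11/264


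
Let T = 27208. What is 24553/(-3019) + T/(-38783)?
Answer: -1034379951/117085877 ≈ -8.8344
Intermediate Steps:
24553/(-3019) + T/(-38783) = 24553/(-3019) + 27208/(-38783) = 24553*(-1/3019) + 27208*(-1/38783) = -24553/3019 - 27208/38783 = -1034379951/117085877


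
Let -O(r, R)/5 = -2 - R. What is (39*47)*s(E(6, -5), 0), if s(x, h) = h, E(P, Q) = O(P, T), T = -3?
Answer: 0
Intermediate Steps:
O(r, R) = 10 + 5*R (O(r, R) = -5*(-2 - R) = 10 + 5*R)
E(P, Q) = -5 (E(P, Q) = 10 + 5*(-3) = 10 - 15 = -5)
(39*47)*s(E(6, -5), 0) = (39*47)*0 = 1833*0 = 0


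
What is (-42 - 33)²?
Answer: 5625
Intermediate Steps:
(-42 - 33)² = (-75)² = 5625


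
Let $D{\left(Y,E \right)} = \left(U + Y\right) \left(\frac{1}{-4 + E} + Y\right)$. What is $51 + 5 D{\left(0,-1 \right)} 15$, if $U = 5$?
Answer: $-24$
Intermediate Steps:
$D{\left(Y,E \right)} = \left(5 + Y\right) \left(Y + \frac{1}{-4 + E}\right)$ ($D{\left(Y,E \right)} = \left(5 + Y\right) \left(\frac{1}{-4 + E} + Y\right) = \left(5 + Y\right) \left(Y + \frac{1}{-4 + E}\right)$)
$51 + 5 D{\left(0,-1 \right)} 15 = 51 + 5 \frac{5 - 0 - 4 \cdot 0^{2} - 0^{2} + 5 \left(-1\right) 0}{-4 - 1} \cdot 15 = 51 + 5 \frac{5 + 0 - 0 - 0 + 0}{-5} \cdot 15 = 51 + 5 \left(- \frac{5 + 0 + 0 + 0 + 0}{5}\right) 15 = 51 + 5 \left(\left(- \frac{1}{5}\right) 5\right) 15 = 51 + 5 \left(-1\right) 15 = 51 - 75 = -24$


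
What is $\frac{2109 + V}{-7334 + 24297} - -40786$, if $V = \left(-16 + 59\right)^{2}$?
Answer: $\frac{691856876}{16963} \approx 40786.0$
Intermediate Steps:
$V = 1849$ ($V = 43^{2} = 1849$)
$\frac{2109 + V}{-7334 + 24297} - -40786 = \frac{2109 + 1849}{-7334 + 24297} - -40786 = \frac{3958}{16963} + 40786 = \frac{691856876}{16963}$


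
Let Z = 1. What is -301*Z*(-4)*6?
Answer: 7224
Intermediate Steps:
-301*Z*(-4)*6 = -301*1*(-4)*6 = -(-1204)*6 = -301*(-24) = 7224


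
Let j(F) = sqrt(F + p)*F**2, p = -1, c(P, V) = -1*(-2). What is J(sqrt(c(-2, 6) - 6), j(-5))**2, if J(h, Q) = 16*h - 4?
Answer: -1008 - 256*I ≈ -1008.0 - 256.0*I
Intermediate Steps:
c(P, V) = 2
j(F) = F**2*sqrt(-1 + F) (j(F) = sqrt(F - 1)*F**2 = sqrt(-1 + F)*F**2 = F**2*sqrt(-1 + F))
J(h, Q) = -4 + 16*h
J(sqrt(c(-2, 6) - 6), j(-5))**2 = (-4 + 16*sqrt(2 - 6))**2 = (-4 + 16*sqrt(-4))**2 = (-4 + 16*(2*I))**2 = (-4 + 32*I)**2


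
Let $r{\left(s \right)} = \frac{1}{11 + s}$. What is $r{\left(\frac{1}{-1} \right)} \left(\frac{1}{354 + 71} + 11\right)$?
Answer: $\frac{2338}{2125} \approx 1.1002$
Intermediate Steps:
$r{\left(\frac{1}{-1} \right)} \left(\frac{1}{354 + 71} + 11\right) = \frac{\frac{1}{354 + 71} + 11}{11 + \frac{1}{-1}} = \frac{\frac{1}{425} + 11}{11 - 1} = \frac{\frac{1}{425} + 11}{10} = \frac{1}{10} \cdot \frac{4676}{425} = \frac{2338}{2125}$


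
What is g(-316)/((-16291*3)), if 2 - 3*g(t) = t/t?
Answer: -1/146619 ≈ -6.8204e-6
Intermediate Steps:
g(t) = ⅓ (g(t) = ⅔ - t/(3*t) = ⅔ - ⅓*1 = ⅔ - ⅓ = ⅓)
g(-316)/((-16291*3)) = 1/(3*((-16291*3))) = (⅓)/(-48873) = (⅓)*(-1/48873) = -1/146619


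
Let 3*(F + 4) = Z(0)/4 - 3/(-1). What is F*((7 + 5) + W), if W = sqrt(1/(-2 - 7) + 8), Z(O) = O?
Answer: -36 - sqrt(71) ≈ -44.426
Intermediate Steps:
W = sqrt(71)/3 (W = sqrt(1/(-9) + 8) = sqrt(-1/9 + 8) = sqrt(71/9) = sqrt(71)/3 ≈ 2.8087)
F = -3 (F = -4 + (0/4 - 3/(-1))/3 = -4 + (0*(1/4) - 3*(-1))/3 = -4 + (0 + 3)/3 = -4 + (1/3)*3 = -4 + 1 = -3)
F*((7 + 5) + W) = -3*((7 + 5) + sqrt(71)/3) = -3*(12 + sqrt(71)/3) = -36 - sqrt(71)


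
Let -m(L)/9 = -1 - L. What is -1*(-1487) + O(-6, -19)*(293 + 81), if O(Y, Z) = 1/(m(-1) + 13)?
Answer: 19705/13 ≈ 1515.8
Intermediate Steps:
m(L) = 9 + 9*L (m(L) = -9*(-1 - L) = 9 + 9*L)
O(Y, Z) = 1/13 (O(Y, Z) = 1/((9 + 9*(-1)) + 13) = 1/((9 - 9) + 13) = 1/(0 + 13) = 1/13)
-1*(-1487) + O(-6, -19)*(293 + 81) = -1*(-1487) + (293 + 81)/13 = 1487 + (1/13)*374 = 1487 + 374/13 = 19705/13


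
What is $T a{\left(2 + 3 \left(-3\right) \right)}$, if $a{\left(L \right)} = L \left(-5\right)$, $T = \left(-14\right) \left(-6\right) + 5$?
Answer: $3115$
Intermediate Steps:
$T = 89$ ($T = 84 + 5 = 89$)
$a{\left(L \right)} = - 5 L$
$T a{\left(2 + 3 \left(-3\right) \right)} = 89 \left(- 5 \left(2 + 3 \left(-3\right)\right)\right) = 89 \left(- 5 \left(2 - 9\right)\right) = 89 \left(\left(-5\right) \left(-7\right)\right) = 89 \cdot 35 = 3115$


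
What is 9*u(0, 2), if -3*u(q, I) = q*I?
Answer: 0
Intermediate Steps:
u(q, I) = -I*q/3 (u(q, I) = -q*I/3 = -I*q/3)
9*u(0, 2) = 9*(-⅓*2*0) = 9*0 = 0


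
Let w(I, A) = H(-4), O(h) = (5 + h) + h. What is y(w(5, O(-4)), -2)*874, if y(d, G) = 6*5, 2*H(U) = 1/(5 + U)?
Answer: 26220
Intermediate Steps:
O(h) = 5 + 2*h
H(U) = 1/(2*(5 + U))
w(I, A) = 1/2 (w(I, A) = 1/(2*(5 - 4)) = (1/2)/1 = (1/2)*1 = 1/2)
y(d, G) = 30
y(w(5, O(-4)), -2)*874 = 30*874 = 26220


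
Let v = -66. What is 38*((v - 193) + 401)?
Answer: 5396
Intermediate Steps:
38*((v - 193) + 401) = 38*((-66 - 193) + 401) = 38*(-259 + 401) = 38*142 = 5396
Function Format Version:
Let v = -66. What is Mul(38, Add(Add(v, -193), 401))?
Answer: 5396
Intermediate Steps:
Mul(38, Add(Add(v, -193), 401)) = Mul(38, Add(Add(-66, -193), 401)) = Mul(38, Add(-259, 401)) = Mul(38, 142) = 5396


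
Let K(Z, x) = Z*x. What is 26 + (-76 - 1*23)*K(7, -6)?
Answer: 4184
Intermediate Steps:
26 + (-76 - 1*23)*K(7, -6) = 26 + (-76 - 1*23)*(7*(-6)) = 26 + (-76 - 23)*(-42) = 26 - 99*(-42) = 26 + 4158 = 4184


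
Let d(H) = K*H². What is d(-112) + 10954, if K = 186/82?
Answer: 1615706/41 ≈ 39407.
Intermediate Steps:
K = 93/41 (K = 186*(1/82) = 93/41 ≈ 2.2683)
d(H) = 93*H²/41
d(-112) + 10954 = (93/41)*(-112)² + 10954 = (93/41)*12544 + 10954 = 1166592/41 + 10954 = 1615706/41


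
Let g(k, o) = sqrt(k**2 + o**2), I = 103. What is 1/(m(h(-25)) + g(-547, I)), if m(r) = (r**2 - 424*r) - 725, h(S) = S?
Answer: 5250/54970091 - sqrt(309818)/109940182 ≈ 9.0444e-5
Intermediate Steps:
m(r) = -725 + r**2 - 424*r
1/(m(h(-25)) + g(-547, I)) = 1/((-725 + (-25)**2 - 424*(-25)) + sqrt((-547)**2 + 103**2)) = 1/((-725 + 625 + 10600) + sqrt(299209 + 10609)) = 1/(10500 + sqrt(309818))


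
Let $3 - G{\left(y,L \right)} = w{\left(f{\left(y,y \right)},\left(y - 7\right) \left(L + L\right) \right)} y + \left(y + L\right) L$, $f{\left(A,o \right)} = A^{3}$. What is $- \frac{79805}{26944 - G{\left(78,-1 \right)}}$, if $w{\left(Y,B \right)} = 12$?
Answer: $- \frac{15961}{5560} \approx -2.8707$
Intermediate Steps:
$G{\left(y,L \right)} = 3 - 12 y - L \left(L + y\right)$ ($G{\left(y,L \right)} = 3 - \left(12 y + \left(y + L\right) L\right) = 3 - \left(12 y + \left(L + y\right) L\right) = 3 - \left(12 y + L \left(L + y\right)\right) = 3 - 12 y - L \left(L + y\right)$)
$- \frac{79805}{26944 - G{\left(78,-1 \right)}} = - \frac{79805}{26944 - \left(3 - \left(-1\right)^{2} - 936 - \left(-1\right) 78\right)} = - \frac{79805}{26944 - \left(3 - 1 - 936 + 78\right)} = - \frac{79805}{26944 - -856} = - \frac{79805}{26944 + 856} = - \frac{79805}{27800} = \left(-79805\right) \frac{1}{27800} = - \frac{15961}{5560}$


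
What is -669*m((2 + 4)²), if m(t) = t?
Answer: -24084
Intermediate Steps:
-669*m((2 + 4)²) = -669*(2 + 4)² = -669*6² = -669*36 = -24084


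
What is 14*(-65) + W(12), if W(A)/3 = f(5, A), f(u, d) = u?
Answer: -895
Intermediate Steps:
W(A) = 15 (W(A) = 3*5 = 15)
14*(-65) + W(12) = 14*(-65) + 15 = -910 + 15 = -895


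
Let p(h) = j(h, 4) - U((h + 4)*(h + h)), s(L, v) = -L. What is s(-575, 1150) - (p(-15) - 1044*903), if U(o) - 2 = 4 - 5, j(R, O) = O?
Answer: 943304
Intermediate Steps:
U(o) = 1 (U(o) = 2 + (4 - 5) = 2 - 1 = 1)
p(h) = 3 (p(h) = 4 - 1*1 = 4 - 1 = 3)
s(-575, 1150) - (p(-15) - 1044*903) = -1*(-575) - (3 - 1044*903) = 575 - (3 - 942732) = 575 - 1*(-942729) = 575 + 942729 = 943304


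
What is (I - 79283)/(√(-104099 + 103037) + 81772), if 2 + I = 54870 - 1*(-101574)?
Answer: 3154722874/3343330523 - 231477*I*√118/6686661046 ≈ 0.94359 - 0.00037604*I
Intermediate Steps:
I = 156442 (I = -2 + (54870 - 1*(-101574)) = -2 + (54870 + 101574) = -2 + 156444 = 156442)
(I - 79283)/(√(-104099 + 103037) + 81772) = (156442 - 79283)/(√(-104099 + 103037) + 81772) = 77159/(√(-1062) + 81772) = 77159/(3*I*√118 + 81772) = 77159/(81772 + 3*I*√118)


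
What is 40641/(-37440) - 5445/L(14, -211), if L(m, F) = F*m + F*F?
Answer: -631061749/518756160 ≈ -1.2165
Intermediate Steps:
L(m, F) = F² + F*m (L(m, F) = F*m + F² = F² + F*m)
40641/(-37440) - 5445/L(14, -211) = 40641/(-37440) - 5445*(-1/(211*(-211 + 14))) = 40641*(-1/37440) - 5445/((-211*(-197))) = -13547/12480 - 5445/41567 = -631061749/518756160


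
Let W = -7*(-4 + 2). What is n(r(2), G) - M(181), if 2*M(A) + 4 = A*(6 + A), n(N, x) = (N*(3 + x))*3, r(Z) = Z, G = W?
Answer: -33639/2 ≈ -16820.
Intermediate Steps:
W = 14 (W = -7*(-2) = 14)
G = 14
n(N, x) = 3*N*(3 + x)
M(A) = -2 + A*(6 + A)/2 (M(A) = -2 + (A*(6 + A))/2 = -2 + A*(6 + A)/2)
n(r(2), G) - M(181) = 3*2*(3 + 14) - (-2 + (½)*181² + 3*181) = 3*2*17 - (-2 + (½)*32761 + 543) = 102 - (-2 + 32761/2 + 543) = 102 - 1*33843/2 = 102 - 33843/2 = -33639/2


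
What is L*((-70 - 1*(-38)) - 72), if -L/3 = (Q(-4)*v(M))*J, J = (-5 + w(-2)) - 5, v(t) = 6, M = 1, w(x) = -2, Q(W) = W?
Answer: 89856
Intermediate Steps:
J = -12 (J = (-5 - 2) - 5 = -7 - 5 = -12)
L = -864 (L = -3*(-4*6)*(-12) = -(-72)*(-12) = -3*288 = -864)
L*((-70 - 1*(-38)) - 72) = -864*((-70 - 1*(-38)) - 72) = -864*((-70 + 38) - 72) = -864*(-32 - 72) = -864*(-104) = 89856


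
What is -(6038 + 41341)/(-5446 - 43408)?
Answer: 47379/48854 ≈ 0.96981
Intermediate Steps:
-(6038 + 41341)/(-5446 - 43408) = -47379/(-48854) = -47379*(-1)/48854 = -1*(-47379/48854) = 47379/48854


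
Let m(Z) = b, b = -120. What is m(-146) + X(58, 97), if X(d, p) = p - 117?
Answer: -140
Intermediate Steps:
m(Z) = -120
X(d, p) = -117 + p
m(-146) + X(58, 97) = -120 + (-117 + 97) = -120 - 20 = -140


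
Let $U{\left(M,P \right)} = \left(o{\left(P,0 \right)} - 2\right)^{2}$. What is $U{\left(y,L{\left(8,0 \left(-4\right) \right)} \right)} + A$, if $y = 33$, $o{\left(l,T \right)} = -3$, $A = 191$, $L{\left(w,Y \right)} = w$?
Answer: $216$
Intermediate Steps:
$U{\left(M,P \right)} = 25$ ($U{\left(M,P \right)} = \left(-3 - 2\right)^{2} = \left(-5\right)^{2} = 25$)
$U{\left(y,L{\left(8,0 \left(-4\right) \right)} \right)} + A = 25 + 191 = 216$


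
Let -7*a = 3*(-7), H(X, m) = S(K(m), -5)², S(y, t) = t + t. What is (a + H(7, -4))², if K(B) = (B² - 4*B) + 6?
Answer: 10609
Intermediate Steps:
K(B) = 6 + B² - 4*B
S(y, t) = 2*t
H(X, m) = 100 (H(X, m) = (2*(-5))² = (-10)² = 100)
a = 3 (a = -3*(-7)/7 = -⅐*(-21) = 3)
(a + H(7, -4))² = (3 + 100)² = 103² = 10609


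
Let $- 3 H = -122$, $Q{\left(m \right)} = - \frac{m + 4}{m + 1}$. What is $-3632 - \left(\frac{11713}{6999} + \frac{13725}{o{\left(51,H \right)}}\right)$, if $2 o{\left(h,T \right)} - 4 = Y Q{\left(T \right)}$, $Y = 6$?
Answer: $\frac{8141983063}{1063848} \approx 7653.3$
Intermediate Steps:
$Q{\left(m \right)} = - \frac{4 + m}{1 + m}$
$H = \frac{122}{3}$ ($H = \left(- \frac{1}{3}\right) \left(-122\right) = \frac{122}{3} \approx 40.667$)
$o{\left(h,T \right)} = 2 + \frac{3 \left(-4 - T\right)}{1 + T}$ ($o{\left(h,T \right)} = 2 + \frac{6 \frac{-4 - T}{1 + T}}{2} = 2 + \frac{6 \frac{1}{1 + T} \left(-4 - T\right)}{2} = 2 + \frac{3 \left(-4 - T\right)}{1 + T}$)
$-3632 - \left(\frac{11713}{6999} + \frac{13725}{o{\left(51,H \right)}}\right) = -3632 - \left(\frac{11713}{6999} + 13725 \frac{1 + \frac{122}{3}}{-10 - \frac{122}{3}}\right) = -3632 - \left(\frac{11713}{6999} + \frac{13725}{\frac{1}{\frac{125}{3}} \left(-10 - \frac{122}{3}\right)}\right) = -3632 - \left(\frac{11713}{6999} + \frac{13725}{\frac{3}{125} \left(- \frac{152}{3}\right)}\right) = -3632 - \left(\frac{11713}{6999} + \frac{13725}{- \frac{152}{125}}\right) = -3632 - - \frac{12005878999}{1063848} = -3632 + \left(\frac{1715625}{152} - \frac{11713}{6999}\right) = -3632 + \frac{12005878999}{1063848} = \frac{8141983063}{1063848}$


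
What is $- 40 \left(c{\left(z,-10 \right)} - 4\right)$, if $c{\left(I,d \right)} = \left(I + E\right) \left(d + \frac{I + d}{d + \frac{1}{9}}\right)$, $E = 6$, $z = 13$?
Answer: $\frac{711160}{89} \approx 7990.6$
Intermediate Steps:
$c{\left(I,d \right)} = \left(6 + I\right) \left(d + \frac{I + d}{\frac{1}{9} + d}\right)$ ($c{\left(I,d \right)} = \left(I + 6\right) \left(d + \frac{I + d}{d + \frac{1}{9}}\right) = \left(6 + I\right) \left(d + \frac{I + d}{d + \frac{1}{9}}\right) = \left(6 + I\right) \left(d + \frac{I + d}{\frac{1}{9} + d}\right)$)
$- 40 \left(c{\left(z,-10 \right)} - 4\right) = - 40 \left(\frac{9 \cdot 13^{2} + 54 \cdot 13 + 54 \left(-10\right)^{2} + 60 \left(-10\right) + 9 \cdot 13 \left(-10\right)^{2} + 10 \cdot 13 \left(-10\right)}{1 + 9 \left(-10\right)} - 4\right) = - 40 \left(\frac{9 \cdot 169 + 702 + 54 \cdot 100 - 600 + 9 \cdot 13 \cdot 100 - 1300}{1 - 90} - 4\right) = - 40 \left(\frac{1521 + 702 + 5400 - 600 + 11700 - 1300}{-89} - 4\right) = - 40 \left(\left(- \frac{1}{89}\right) 17423 - 4\right) = - 40 \left(- \frac{17423}{89} - 4\right) = \left(-40\right) \left(- \frac{17779}{89}\right) = \frac{711160}{89}$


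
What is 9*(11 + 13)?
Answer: 216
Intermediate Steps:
9*(11 + 13) = 9*24 = 216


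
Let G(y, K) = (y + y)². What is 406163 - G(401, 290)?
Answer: -237041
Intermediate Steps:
G(y, K) = 4*y² (G(y, K) = (2*y)² = 4*y²)
406163 - G(401, 290) = 406163 - 4*401² = 406163 - 4*160801 = 406163 - 1*643204 = 406163 - 643204 = -237041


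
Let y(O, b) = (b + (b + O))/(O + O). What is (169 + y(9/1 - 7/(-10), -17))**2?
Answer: 1059046849/37636 ≈ 28139.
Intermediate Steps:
y(O, b) = (O + 2*b)/(2*O) (y(O, b) = (b + (O + b))/((2*O)) = (O + 2*b)*(1/(2*O)) = (O + 2*b)/(2*O))
(169 + y(9/1 - 7/(-10), -17))**2 = (169 + (-17 + (9/1 - 7/(-10))/2)/(9/1 - 7/(-10)))**2 = (169 + (-17 + (9*1 - 7*(-1/10))/2)/(9*1 - 7*(-1/10)))**2 = (169 + (-17 + (9 + 7/10)/2)/(9 + 7/10))**2 = (169 + (-17 + (1/2)*(97/10))/(97/10))**2 = (169 + 10*(-17 + 97/20)/97)**2 = (169 + (10/97)*(-243/20))**2 = (169 - 243/194)**2 = (32543/194)**2 = 1059046849/37636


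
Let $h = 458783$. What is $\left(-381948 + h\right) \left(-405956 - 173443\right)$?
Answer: $-44518122165$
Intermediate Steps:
$\left(-381948 + h\right) \left(-405956 - 173443\right) = \left(-381948 + 458783\right) \left(-405956 - 173443\right) = 76835 \left(-579399\right) = -44518122165$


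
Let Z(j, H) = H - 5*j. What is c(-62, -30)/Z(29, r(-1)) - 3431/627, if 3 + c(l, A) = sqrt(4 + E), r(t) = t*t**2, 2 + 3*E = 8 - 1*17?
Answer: -499045/91542 - sqrt(3)/438 ≈ -5.4555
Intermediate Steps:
E = -11/3 (E = -2/3 + (8 - 1*17)/3 = -2/3 + (8 - 17)/3 = -2/3 + (1/3)*(-9) = -2/3 - 3 = -11/3 ≈ -3.6667)
r(t) = t**3
c(l, A) = -3 + sqrt(3)/3 (c(l, A) = -3 + sqrt(4 - 11/3) = -3 + sqrt(1/3) = -3 + sqrt(3)/3)
c(-62, -30)/Z(29, r(-1)) - 3431/627 = (-3 + sqrt(3)/3)/((-1)**3 - 5*29) - 3431/627 = (-3 + sqrt(3)/3)/(-1 - 145) - 3431*1/627 = (-3 + sqrt(3)/3)/(-146) - 3431/627 = (-3 + sqrt(3)/3)*(-1/146) - 3431/627 = (3/146 - sqrt(3)/438) - 3431/627 = -499045/91542 - sqrt(3)/438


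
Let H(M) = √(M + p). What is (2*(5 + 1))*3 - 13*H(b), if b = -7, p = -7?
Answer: 36 - 13*I*√14 ≈ 36.0 - 48.642*I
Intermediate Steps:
H(M) = √(-7 + M) (H(M) = √(M - 7) = √(-7 + M))
(2*(5 + 1))*3 - 13*H(b) = (2*(5 + 1))*3 - 13*√(-7 - 7) = (2*6)*3 - 13*I*√14 = 12*3 - 13*I*√14 = 36 - 13*I*√14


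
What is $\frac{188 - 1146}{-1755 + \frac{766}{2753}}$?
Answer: $\frac{2637374}{4830749} \approx 0.54596$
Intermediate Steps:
$\frac{188 - 1146}{-1755 + \frac{766}{2753}} = - \frac{958}{-1755 + 766 \cdot \frac{1}{2753}} = - \frac{958}{-1755 + \frac{766}{2753}} = - \frac{958}{- \frac{4830749}{2753}} = \left(-958\right) \left(- \frac{2753}{4830749}\right) = \frac{2637374}{4830749}$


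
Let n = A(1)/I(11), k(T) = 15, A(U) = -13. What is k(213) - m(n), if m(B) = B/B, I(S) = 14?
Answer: 14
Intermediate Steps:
n = -13/14 ≈ -0.92857
m(B) = 1
k(213) - m(n) = 15 - 1*1 = 15 - 1 = 14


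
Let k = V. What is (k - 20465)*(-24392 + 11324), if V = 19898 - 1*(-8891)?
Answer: -108778032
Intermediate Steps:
V = 28789 (V = 19898 + 8891 = 28789)
k = 28789
(k - 20465)*(-24392 + 11324) = (28789 - 20465)*(-24392 + 11324) = 8324*(-13068) = -108778032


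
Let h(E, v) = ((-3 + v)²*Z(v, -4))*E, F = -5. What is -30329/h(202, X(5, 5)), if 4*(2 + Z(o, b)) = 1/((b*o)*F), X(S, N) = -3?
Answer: 23330/11211 ≈ 2.0810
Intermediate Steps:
Z(o, b) = -2 - 1/(20*b*o) (Z(o, b) = -2 + 1/(4*(((b*o)*(-5)))) = -2 + 1/(4*((-5*b*o))) = -2 + (-1/(5*b*o))/4 = -2 - 1/(20*b*o))
h(E, v) = E*(-3 + v)²*(-2 + 1/(80*v)) (h(E, v) = ((-3 + v)²*(-2 - 1/20/(-4*v)))*E = ((-3 + v)²*(-2 - 1/20*(-¼)/v))*E = ((-3 + v)²*(-2 + 1/(80*v)))*E = E*(-3 + v)²*(-2 + 1/(80*v)))
-30329/h(202, X(5, 5)) = -30329*120/(101*(-1 + 160*(-3))*(-3 - 3)²) = -30329*10/(303*(-1 - 480)) = -30329/((-1/80*202*(-⅓)*36*(-481))) = -30329/(-145743/10) = -30329*(-10/145743) = 23330/11211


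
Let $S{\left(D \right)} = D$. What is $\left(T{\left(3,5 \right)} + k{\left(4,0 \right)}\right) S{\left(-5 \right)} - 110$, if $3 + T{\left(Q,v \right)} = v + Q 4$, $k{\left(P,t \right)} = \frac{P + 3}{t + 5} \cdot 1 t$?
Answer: $-180$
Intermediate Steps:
$k{\left(P,t \right)} = \frac{t \left(3 + P\right)}{5 + t}$ ($k{\left(P,t \right)} = \frac{3 + P}{5 + t} 1 t = \frac{3 + P}{5 + t} t = \frac{t \left(3 + P\right)}{5 + t}$)
$T{\left(Q,v \right)} = -3 + v + 4 Q$ ($T{\left(Q,v \right)} = -3 + \left(v + Q 4\right) = -3 + \left(v + 4 Q\right) = -3 + v + 4 Q$)
$\left(T{\left(3,5 \right)} + k{\left(4,0 \right)}\right) S{\left(-5 \right)} - 110 = \left(\left(-3 + 5 + 4 \cdot 3\right) + \frac{0 \left(3 + 4\right)}{5 + 0}\right) \left(-5\right) - 110 = \left(\left(-3 + 5 + 12\right) + 0 \cdot \frac{1}{5} \cdot 7\right) \left(-5\right) - 110 = \left(14 + 0 \cdot \frac{1}{5} \cdot 7\right) \left(-5\right) - 110 = \left(14 + 0\right) \left(-5\right) - 110 = 14 \left(-5\right) - 110 = -70 - 110 = -180$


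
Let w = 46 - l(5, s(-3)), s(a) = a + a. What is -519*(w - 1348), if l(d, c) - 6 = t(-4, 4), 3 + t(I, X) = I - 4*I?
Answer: 683523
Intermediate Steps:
s(a) = 2*a
t(I, X) = -3 - 3*I (t(I, X) = -3 + (I - 4*I) = -3 - 3*I)
l(d, c) = 15 (l(d, c) = 6 + (-3 - 3*(-4)) = 6 + (-3 + 12) = 6 + 9 = 15)
w = 31 (w = 46 - 1*15 = 46 - 15 = 31)
-519*(w - 1348) = -519*(31 - 1348) = -519*(-1317) = 683523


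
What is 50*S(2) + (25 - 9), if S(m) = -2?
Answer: -84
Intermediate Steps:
50*S(2) + (25 - 9) = 50*(-2) + (25 - 9) = -100 + 16 = -84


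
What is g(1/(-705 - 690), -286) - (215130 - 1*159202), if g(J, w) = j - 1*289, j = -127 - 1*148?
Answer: -56492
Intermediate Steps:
j = -275 (j = -127 - 148 = -275)
g(J, w) = -564 (g(J, w) = -275 - 1*289 = -275 - 289 = -564)
g(1/(-705 - 690), -286) - (215130 - 1*159202) = -564 - (215130 - 1*159202) = -564 - (215130 - 159202) = -564 - 1*55928 = -564 - 55928 = -56492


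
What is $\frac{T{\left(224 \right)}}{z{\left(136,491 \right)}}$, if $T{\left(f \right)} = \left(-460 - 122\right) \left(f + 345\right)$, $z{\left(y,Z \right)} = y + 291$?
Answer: $- \frac{331158}{427} \approx -775.55$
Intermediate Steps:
$z{\left(y,Z \right)} = 291 + y$
$T{\left(f \right)} = -200790 - 582 f$ ($T{\left(f \right)} = - 582 \left(345 + f\right) = -200790 - 582 f$)
$\frac{T{\left(224 \right)}}{z{\left(136,491 \right)}} = \frac{-200790 - 130368}{291 + 136} = \frac{-200790 - 130368}{427} = \left(-331158\right) \frac{1}{427} = - \frac{331158}{427}$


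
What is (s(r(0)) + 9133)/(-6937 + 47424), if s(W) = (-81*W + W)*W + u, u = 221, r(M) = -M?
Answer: 9354/40487 ≈ 0.23104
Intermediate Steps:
s(W) = 221 - 80*W² (s(W) = (-81*W + W)*W + 221 = (-80*W)*W + 221 = -80*W² + 221 = 221 - 80*W²)
(s(r(0)) + 9133)/(-6937 + 47424) = ((221 - 80*(-1*0)²) + 9133)/(-6937 + 47424) = ((221 - 80*0²) + 9133)/40487 = ((221 - 80*0) + 9133)*(1/40487) = ((221 + 0) + 9133)*(1/40487) = (221 + 9133)*(1/40487) = 9354*(1/40487) = 9354/40487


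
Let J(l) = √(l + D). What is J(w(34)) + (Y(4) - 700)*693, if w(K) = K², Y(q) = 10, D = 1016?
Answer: -478170 + 2*√543 ≈ -4.7812e+5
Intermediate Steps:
J(l) = √(1016 + l) (J(l) = √(l + 1016) = √(1016 + l))
J(w(34)) + (Y(4) - 700)*693 = √(1016 + 34²) + (10 - 700)*693 = √(1016 + 1156) - 690*693 = √2172 - 478170 = 2*√543 - 478170 = -478170 + 2*√543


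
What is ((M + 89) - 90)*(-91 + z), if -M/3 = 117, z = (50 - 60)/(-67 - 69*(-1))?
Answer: 33792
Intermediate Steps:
z = -5 (z = -10/(-67 + 69) = -10/2 = -10*½ = -5)
M = -351 (M = -3*117 = -351)
((M + 89) - 90)*(-91 + z) = ((-351 + 89) - 90)*(-91 - 5) = (-262 - 90)*(-96) = -352*(-96) = 33792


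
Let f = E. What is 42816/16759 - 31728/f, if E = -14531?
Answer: 1153888848/243525029 ≈ 4.7383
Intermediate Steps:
f = -14531
42816/16759 - 31728/f = 42816/16759 - 31728/(-14531) = 42816*(1/16759) - 31728*(-1/14531) = 42816/16759 + 31728/14531 = 1153888848/243525029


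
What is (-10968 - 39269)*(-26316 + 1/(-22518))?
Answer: 29769626784293/22518 ≈ 1.3220e+9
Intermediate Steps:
(-10968 - 39269)*(-26316 + 1/(-22518)) = -50237*(-26316 - 1/22518) = -50237*(-592583689/22518) = 29769626784293/22518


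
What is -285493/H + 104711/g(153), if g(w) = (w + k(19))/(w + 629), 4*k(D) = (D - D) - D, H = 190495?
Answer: 62393802546611/112963535 ≈ 5.5234e+5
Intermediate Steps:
k(D) = -D/4 (k(D) = ((D - D) - D)/4 = (0 - D)/4 = (-D)/4 = -D/4)
g(w) = (-19/4 + w)/(629 + w) (g(w) = (w - ¼*19)/(w + 629) = (w - 19/4)/(629 + w) = (-19/4 + w)/(629 + w))
-285493/H + 104711/g(153) = -285493/190495 + 104711/(((-19/4 + 153)/(629 + 153))) = -285493*1/190495 + 104711/(((593/4)/782)) = -285493/190495 + 104711/(((1/782)*(593/4))) = -285493/190495 + 104711/(593/3128) = -285493/190495 + 104711*(3128/593) = -285493/190495 + 327536008/593 = 62393802546611/112963535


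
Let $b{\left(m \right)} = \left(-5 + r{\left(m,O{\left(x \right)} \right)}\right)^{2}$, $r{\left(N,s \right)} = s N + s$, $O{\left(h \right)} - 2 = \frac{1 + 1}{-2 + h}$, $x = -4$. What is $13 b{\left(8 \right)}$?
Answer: $1300$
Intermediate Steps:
$O{\left(h \right)} = 2 + \frac{2}{-2 + h}$ ($O{\left(h \right)} = 2 + \frac{1 + 1}{-2 + h} = 2 + \frac{2}{-2 + h}$)
$r{\left(N,s \right)} = s + N s$ ($r{\left(N,s \right)} = N s + s = s + N s$)
$b{\left(m \right)} = \left(- \frac{10}{3} + \frac{5 m}{3}\right)^{2}$ ($b{\left(m \right)} = \left(-5 + \frac{2 \left(-1 - 4\right)}{-2 - 4} \left(1 + m\right)\right)^{2} = \left(-5 + 2 \frac{1}{-6} \left(-5\right) \left(1 + m\right)\right)^{2} = \left(-5 + 2 \left(- \frac{1}{6}\right) \left(-5\right) \left(1 + m\right)\right)^{2} = \left(-5 + \frac{5 \left(1 + m\right)}{3}\right)^{2} = \left(-5 + \left(\frac{5}{3} + \frac{5 m}{3}\right)\right)^{2} = \left(- \frac{10}{3} + \frac{5 m}{3}\right)^{2}$)
$13 b{\left(8 \right)} = 13 \frac{25 \left(-2 + 8\right)^{2}}{9} = 13 \frac{25 \cdot 6^{2}}{9} = 13 \cdot \frac{25}{9} \cdot 36 = 13 \cdot 100 = 1300$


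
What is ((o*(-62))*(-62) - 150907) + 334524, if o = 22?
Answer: 268185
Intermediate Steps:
((o*(-62))*(-62) - 150907) + 334524 = ((22*(-62))*(-62) - 150907) + 334524 = (-1364*(-62) - 150907) + 334524 = (84568 - 150907) + 334524 = -66339 + 334524 = 268185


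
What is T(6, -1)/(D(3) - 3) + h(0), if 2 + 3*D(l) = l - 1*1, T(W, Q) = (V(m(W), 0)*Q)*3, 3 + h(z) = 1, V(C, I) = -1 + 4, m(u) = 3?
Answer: 1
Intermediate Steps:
V(C, I) = 3
h(z) = -2 (h(z) = -3 + 1 = -2)
T(W, Q) = 9*Q (T(W, Q) = (3*Q)*3 = 9*Q)
D(l) = -1 + l/3 (D(l) = -⅔ + (l - 1*1)/3 = -⅔ + (l - 1)/3 = -⅔ + (-1 + l)/3 = -⅔ + (-⅓ + l/3) = -1 + l/3)
T(6, -1)/(D(3) - 3) + h(0) = (9*(-1))/((-1 + (⅓)*3) - 3) - 2 = -9/((-1 + 1) - 3) - 2 = -9/(0 - 3) - 2 = -9/(-3) - 2 = -9*(-⅓) - 2 = 3 - 2 = 1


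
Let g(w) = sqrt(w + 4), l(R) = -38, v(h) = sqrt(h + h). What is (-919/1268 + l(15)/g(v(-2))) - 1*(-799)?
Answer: 1012213/1268 - 19*sqrt(2)/sqrt(2 + I) ≈ 780.79 + 4.1284*I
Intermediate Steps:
v(h) = sqrt(2)*sqrt(h) (v(h) = sqrt(2*h) = sqrt(2)*sqrt(h))
g(w) = sqrt(4 + w)
(-919/1268 + l(15)/g(v(-2))) - 1*(-799) = (-919/1268 - 38/sqrt(4 + sqrt(2)*sqrt(-2))) - 1*(-799) = (-919*1/1268 - 38/sqrt(4 + sqrt(2)*(I*sqrt(2)))) + 799 = (-919/1268 - 38/sqrt(4 + 2*I)) + 799 = 1012213/1268 - 38/sqrt(4 + 2*I)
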